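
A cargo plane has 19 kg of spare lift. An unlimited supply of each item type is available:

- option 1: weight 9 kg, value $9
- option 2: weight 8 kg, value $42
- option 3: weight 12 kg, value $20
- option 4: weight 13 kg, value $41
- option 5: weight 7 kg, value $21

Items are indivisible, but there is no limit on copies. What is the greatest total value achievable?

$84

Best value-per-unit is option 2 at 42/8, and filling with it alone uses weight 2×8=16. No mix of the others beats 2×42 = 84.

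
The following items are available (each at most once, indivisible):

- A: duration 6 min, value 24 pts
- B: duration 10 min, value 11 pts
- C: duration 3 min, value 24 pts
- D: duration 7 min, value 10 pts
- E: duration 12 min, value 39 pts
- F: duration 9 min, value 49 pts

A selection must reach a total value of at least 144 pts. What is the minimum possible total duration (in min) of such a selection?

37

Subsets with value ≥ 144, sorted by total duration:
- A+C+D+E+F: duration 37, value 146
- A+B+C+E+F: duration 40, value 147
- A+B+C+D+E+F: duration 47, value 157
Minimum duration: 37 min.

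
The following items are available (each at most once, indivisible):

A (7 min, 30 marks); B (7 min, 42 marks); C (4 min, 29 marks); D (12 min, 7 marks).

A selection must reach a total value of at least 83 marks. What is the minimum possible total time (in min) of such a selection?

18

Subsets with value ≥ 83, sorted by total time:
- A+B+C: time 18, value 101
- A+B+C+D: time 30, value 108
Minimum time: 18 min.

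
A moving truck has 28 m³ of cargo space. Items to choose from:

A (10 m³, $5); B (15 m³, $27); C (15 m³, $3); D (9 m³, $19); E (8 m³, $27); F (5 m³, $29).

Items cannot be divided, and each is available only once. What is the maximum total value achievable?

$83

Check high-value combinations within 28 m³:
- B+E+F: volume 15+8+5=28, value 27+27+29=83
- D+E+F: volume 9+8+5=22, value 19+27+29=75
- A+E+F: volume 10+8+5=23, value 5+27+29=61
- C+E+F: volume 15+8+5=28, value 3+27+29=59
Best: $83.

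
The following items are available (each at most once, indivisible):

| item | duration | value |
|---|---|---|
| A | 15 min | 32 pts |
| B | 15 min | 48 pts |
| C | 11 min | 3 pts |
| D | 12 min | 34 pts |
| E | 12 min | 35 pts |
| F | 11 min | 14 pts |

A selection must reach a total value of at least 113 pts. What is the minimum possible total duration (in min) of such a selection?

39

Subsets with value ≥ 113, sorted by total duration:
- B+D+E: duration 39, value 117
- A+B+E: duration 42, value 115
- A+B+D: duration 42, value 114
Minimum duration: 39 min.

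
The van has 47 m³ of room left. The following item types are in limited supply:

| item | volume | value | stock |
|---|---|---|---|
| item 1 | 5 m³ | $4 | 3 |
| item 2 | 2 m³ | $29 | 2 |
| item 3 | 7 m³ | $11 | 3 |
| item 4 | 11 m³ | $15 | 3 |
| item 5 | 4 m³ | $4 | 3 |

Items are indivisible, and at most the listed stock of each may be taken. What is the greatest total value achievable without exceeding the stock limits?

$121

Top feasible selections:
- 2×item 2 + 3×item 3 + 2×item 4: volume 47, value 121
- 2×item 2 + 1×item 3 + 3×item 4: volume 44, value 114
Best: $121.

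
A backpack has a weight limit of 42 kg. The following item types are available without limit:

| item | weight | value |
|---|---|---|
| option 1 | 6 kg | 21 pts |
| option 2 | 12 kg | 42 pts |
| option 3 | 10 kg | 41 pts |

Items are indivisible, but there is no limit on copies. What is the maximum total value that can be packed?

165 pts

Best value-per-unit is option 3 at 41/10; filling with it alone gives 4×41 = 164.
Optimal mix: 2×option 1 + 3×option 3 → weight 42, value 165.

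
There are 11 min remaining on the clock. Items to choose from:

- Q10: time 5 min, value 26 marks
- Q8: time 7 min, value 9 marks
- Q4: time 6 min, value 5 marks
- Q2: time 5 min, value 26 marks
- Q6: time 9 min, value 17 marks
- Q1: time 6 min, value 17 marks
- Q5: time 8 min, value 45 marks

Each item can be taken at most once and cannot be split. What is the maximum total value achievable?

52 marks

Check high-value combinations within 11 min:
- Q10+Q2: time 5+5=10, value 26+26=52
- Q5: time 8, value 45
- Q10+Q1: time 5+6=11, value 26+17=43
- Q2+Q1: time 5+6=11, value 26+17=43
- Q10+Q4: time 5+6=11, value 26+5=31
Best: 52 marks.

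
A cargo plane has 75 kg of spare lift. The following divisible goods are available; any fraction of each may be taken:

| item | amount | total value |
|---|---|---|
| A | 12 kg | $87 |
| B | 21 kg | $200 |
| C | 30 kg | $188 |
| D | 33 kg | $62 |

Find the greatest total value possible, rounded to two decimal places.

497.55

Take in order of value per unit:
- B (200/21 per unit): all 21 → value 200, running total 200.00
- A (87/12 per unit): all 12 → value 87, running total 287.00
- C (188/30 per unit): all 30 → value 188, running total 475.00
- D (62/33 per unit): 12 of 33 → value 12×62/33 = 22.5455, running total 497.55
Total 497.55.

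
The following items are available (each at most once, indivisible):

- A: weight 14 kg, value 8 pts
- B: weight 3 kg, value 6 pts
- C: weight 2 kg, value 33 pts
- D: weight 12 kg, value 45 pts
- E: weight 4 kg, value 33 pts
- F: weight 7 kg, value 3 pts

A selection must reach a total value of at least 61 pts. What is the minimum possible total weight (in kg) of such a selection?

6

Subsets with value ≥ 61, sorted by total weight:
- C+E: weight 6, value 66
- B+C+E: weight 9, value 72
- C+E+F: weight 13, value 69
- C+D: weight 14, value 78
Minimum weight: 6 kg.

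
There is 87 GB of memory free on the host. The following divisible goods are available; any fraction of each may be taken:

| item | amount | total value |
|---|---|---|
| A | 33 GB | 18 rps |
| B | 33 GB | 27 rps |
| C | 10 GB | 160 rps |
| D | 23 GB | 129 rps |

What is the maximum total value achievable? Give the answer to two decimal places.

327.45

Take in order of value per unit:
- C (160/10 per unit): all 10 → value 160, running total 160.00
- D (129/23 per unit): all 23 → value 129, running total 289.00
- B (27/33 per unit): all 33 → value 27, running total 316.00
- A (18/33 per unit): 21 of 33 → value 21×18/33 = 11.4545, running total 327.45
Total 327.45.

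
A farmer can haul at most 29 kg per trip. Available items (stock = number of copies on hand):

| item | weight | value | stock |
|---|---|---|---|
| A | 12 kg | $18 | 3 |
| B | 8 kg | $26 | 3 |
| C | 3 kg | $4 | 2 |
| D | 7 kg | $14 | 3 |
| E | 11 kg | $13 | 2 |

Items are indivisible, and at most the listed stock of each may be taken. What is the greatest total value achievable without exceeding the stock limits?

Best selections within weight 29 and stock limits:
- 3×B + 1×C: weight 27, value 82
- 3×B: weight 24, value 78
- 2×B + 2×C + 1×D: weight 29, value 74
Best: $82.

$82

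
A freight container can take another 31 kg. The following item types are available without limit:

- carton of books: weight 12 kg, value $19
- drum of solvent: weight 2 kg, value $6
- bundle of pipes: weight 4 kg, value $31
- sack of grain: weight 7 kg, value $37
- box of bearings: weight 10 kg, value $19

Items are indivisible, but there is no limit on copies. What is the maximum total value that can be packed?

$223

Best value-per-unit is bundle of pipes at 31/4; filling with it alone gives 7×31 = 217.
Optimal mix: 1×drum of solvent + 7×bundle of pipes → weight 30, value 223.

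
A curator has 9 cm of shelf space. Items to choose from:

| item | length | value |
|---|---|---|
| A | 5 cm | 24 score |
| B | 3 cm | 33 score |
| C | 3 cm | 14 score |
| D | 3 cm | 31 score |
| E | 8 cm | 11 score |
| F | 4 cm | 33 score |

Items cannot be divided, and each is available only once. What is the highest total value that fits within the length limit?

78 score

Check high-value combinations within 9 cm:
- B+C+D: length 3+3+3=9, value 33+14+31=78
- B+F: length 3+4=7, value 33+33=66
- B+D: length 3+3=6, value 33+31=64
- D+F: length 3+4=7, value 31+33=64
Best: 78 score.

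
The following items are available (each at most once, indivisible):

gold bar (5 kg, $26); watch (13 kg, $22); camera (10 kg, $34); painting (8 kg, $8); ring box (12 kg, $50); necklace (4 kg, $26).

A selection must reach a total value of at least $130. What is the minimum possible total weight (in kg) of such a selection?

Subsets with value ≥ 130, sorted by total weight:
- gold bar+camera+ring box+necklace: weight 31, value 136
- gold bar+camera+painting+ring box+necklace: weight 39, value 144
- watch+camera+ring box+necklace: weight 39, value 132
- gold bar+watch+camera+ring box: weight 40, value 132
Minimum weight: 31 kg.

31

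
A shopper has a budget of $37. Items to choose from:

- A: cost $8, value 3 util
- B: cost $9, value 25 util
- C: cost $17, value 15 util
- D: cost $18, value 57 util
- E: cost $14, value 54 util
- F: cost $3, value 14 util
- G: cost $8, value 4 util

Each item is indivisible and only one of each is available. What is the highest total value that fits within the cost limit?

Check high-value combinations within $37:
- D+E+F: cost 18+14+3=35, value 57+54+14=125
- D+E: cost 18+14=32, value 57+54=111
- B+E+F+G: cost 9+14+3+8=34, value 25+54+14+4=97
- B+D+F: cost 9+18+3=30, value 25+57+14=96
Best: 125 util.

125 util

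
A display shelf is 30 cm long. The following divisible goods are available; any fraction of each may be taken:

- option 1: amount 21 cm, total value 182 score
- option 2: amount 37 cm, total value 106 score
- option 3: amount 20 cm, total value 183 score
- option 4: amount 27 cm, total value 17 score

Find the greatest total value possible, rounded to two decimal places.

Take in order of value per unit:
- option 3 (183/20 per unit): all 20 → value 183, running total 183.00
- option 1 (182/21 per unit): 10 of 21 → value 10×182/21 = 86.6667, running total 269.67
Total 269.67.

269.67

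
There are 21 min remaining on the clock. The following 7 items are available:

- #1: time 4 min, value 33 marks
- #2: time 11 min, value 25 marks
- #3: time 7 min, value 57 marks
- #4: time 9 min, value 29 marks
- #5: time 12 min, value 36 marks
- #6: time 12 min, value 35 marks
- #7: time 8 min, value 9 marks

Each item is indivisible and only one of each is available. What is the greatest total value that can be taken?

This is a 0/1 knapsack; check combinations near the capacity.
- #1+#3+#4: time 4+7+9=20, value 33+57+29=119
- #1+#3+#7: time 4+7+8=19, value 33+57+9=99
- #3+#5: time 7+12=19, value 57+36=93
Best: 119 marks.

119 marks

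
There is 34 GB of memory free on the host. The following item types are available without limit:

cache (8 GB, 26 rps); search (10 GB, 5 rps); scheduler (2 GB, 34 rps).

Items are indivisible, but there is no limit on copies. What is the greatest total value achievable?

578 rps

Best value-per-unit is scheduler at 34/2, and filling with it alone uses memory 17×2=34. No mix of the others beats 17×34 = 578.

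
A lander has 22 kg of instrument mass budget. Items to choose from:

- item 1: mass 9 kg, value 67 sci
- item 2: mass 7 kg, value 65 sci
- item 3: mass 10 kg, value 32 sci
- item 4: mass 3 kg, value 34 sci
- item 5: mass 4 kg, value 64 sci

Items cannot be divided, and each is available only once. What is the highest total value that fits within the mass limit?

196 sci

This is a 0/1 knapsack; check combinations near the capacity.
- item 1+item 2+item 5: mass 9+7+4=20, value 67+65+64=196
- item 1+item 2+item 4: mass 9+7+3=19, value 67+65+34=166
- item 1+item 4+item 5: mass 9+3+4=16, value 67+34+64=165
- item 2+item 4+item 5: mass 7+3+4=14, value 65+34+64=163
- item 2+item 3+item 5: mass 7+10+4=21, value 65+32+64=161
Best: 196 sci.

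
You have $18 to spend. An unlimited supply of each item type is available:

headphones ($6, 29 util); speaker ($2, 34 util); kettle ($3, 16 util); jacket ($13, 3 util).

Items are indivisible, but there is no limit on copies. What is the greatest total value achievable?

Best value-per-unit is speaker at 34/2, and filling with it alone uses cost 9×2=18. No mix of the others beats 9×34 = 306.

306 util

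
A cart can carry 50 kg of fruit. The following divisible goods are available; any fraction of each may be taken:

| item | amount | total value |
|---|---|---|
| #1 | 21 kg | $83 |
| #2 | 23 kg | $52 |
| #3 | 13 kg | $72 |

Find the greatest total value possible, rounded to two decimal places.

191.17

Take in order of value per unit:
- #3 (72/13 per unit): all 13 → value 72, running total 72.00
- #1 (83/21 per unit): all 21 → value 83, running total 155.00
- #2 (52/23 per unit): 16 of 23 → value 16×52/23 = 36.1739, running total 191.17
Total 191.17.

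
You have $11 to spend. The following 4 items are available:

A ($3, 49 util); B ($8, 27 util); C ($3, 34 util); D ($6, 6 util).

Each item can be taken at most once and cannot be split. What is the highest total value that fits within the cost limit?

83 util

Check high-value combinations within $11:
- A+C: cost 3+3=6, value 49+34=83
- A+B: cost 3+8=11, value 49+27=76
- B+C: cost 8+3=11, value 27+34=61
- A+D: cost 3+6=9, value 49+6=55
Best: 83 util.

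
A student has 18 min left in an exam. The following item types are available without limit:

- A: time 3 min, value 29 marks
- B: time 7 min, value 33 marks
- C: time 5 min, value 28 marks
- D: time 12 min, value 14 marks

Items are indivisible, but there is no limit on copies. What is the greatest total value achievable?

Best value-per-unit is A at 29/3, and filling with it alone uses time 6×3=18. No mix of the others beats 6×29 = 174.

174 marks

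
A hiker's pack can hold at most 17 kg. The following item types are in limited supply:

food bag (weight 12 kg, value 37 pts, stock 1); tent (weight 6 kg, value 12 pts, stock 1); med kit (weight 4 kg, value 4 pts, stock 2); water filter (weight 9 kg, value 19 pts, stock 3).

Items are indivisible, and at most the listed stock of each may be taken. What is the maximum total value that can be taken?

41 pts

Top feasible selections:
- 1×food bag + 1×med kit: weight 16, value 41
- 1×food bag: weight 12, value 37
Best: 41 pts.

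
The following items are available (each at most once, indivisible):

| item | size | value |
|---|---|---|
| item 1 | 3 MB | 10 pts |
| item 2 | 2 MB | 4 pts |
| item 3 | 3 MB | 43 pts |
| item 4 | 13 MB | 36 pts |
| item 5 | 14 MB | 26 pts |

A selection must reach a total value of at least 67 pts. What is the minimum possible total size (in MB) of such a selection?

16

Subsets with value ≥ 67, sorted by total size:
- item 3+item 4: size 16, value 79
- item 3+item 5: size 17, value 69
Minimum size: 16 MB.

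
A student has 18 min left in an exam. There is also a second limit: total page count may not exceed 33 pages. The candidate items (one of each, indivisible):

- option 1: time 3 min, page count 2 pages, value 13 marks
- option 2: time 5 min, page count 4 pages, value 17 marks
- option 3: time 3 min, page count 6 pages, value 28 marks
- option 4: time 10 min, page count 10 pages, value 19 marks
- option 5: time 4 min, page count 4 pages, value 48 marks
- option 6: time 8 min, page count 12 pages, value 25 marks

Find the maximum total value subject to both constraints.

Feasible sets respecting both limits:
- option 1+option 3+option 5+option 6: time 18, page count 24, value 114
- option 1+option 2+option 3+option 5: time 15, page count 16, value 106
- option 3+option 5+option 6: time 15, page count 22, value 101
- option 3+option 4+option 5: time 17, page count 20, value 95
Best: 114 marks.

114 marks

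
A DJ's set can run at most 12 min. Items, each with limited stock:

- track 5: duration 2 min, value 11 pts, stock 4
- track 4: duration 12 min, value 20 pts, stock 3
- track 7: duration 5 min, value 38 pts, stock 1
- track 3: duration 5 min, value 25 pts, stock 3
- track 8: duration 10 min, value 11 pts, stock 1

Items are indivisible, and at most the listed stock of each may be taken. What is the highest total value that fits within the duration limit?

Best selections within duration 12 and stock limits:
- 1×track 5 + 1×track 7 + 1×track 3: duration 12, value 74
- 3×track 5 + 1×track 7: duration 11, value 71
- 1×track 7 + 1×track 3: duration 10, value 63
Best: 74 pts.

74 pts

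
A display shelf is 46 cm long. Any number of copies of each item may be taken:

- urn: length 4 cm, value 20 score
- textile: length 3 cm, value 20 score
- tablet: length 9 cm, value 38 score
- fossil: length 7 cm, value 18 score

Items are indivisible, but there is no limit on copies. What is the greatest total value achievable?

300 score

Best value-per-unit is textile at 20/3; filling with it alone gives 15×20 = 300.
Optimal mix: 1×urn + 14×textile → length 46, value 300.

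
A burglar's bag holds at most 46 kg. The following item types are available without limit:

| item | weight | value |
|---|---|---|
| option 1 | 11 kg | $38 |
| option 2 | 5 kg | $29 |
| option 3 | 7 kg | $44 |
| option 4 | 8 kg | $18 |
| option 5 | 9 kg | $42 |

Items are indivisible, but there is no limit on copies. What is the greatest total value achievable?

Best value-per-unit is option 3 at 44/7; filling with it alone gives 6×44 = 264.
Optimal mix: 2×option 2 + 5×option 3 → weight 45, value 278.

$278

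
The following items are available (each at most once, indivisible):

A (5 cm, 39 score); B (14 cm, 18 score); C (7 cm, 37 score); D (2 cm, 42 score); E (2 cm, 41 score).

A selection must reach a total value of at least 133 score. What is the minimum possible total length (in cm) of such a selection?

16

Subsets with value ≥ 133, sorted by total length:
- A+C+D+E: length 16, value 159
- A+B+D+E: length 23, value 140
- B+C+D+E: length 25, value 138
Minimum length: 16 cm.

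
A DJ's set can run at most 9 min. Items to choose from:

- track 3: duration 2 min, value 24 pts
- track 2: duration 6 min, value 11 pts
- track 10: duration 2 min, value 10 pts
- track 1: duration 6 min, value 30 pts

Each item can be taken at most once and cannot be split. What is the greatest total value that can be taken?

54 pts

Check high-value combinations within 9 min:
- track 3+track 1: duration 2+6=8, value 24+30=54
- track 10+track 1: duration 2+6=8, value 10+30=40
- track 3+track 2: duration 2+6=8, value 24+11=35
Best: 54 pts.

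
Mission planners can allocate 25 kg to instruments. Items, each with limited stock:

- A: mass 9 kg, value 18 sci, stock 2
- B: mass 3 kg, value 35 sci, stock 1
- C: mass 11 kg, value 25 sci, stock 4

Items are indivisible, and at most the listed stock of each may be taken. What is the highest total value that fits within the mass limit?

85 sci

Top feasible selections:
- 1×B + 2×C: mass 25, value 85
- 1×A + 1×B + 1×C: mass 23, value 78
Best: 85 sci.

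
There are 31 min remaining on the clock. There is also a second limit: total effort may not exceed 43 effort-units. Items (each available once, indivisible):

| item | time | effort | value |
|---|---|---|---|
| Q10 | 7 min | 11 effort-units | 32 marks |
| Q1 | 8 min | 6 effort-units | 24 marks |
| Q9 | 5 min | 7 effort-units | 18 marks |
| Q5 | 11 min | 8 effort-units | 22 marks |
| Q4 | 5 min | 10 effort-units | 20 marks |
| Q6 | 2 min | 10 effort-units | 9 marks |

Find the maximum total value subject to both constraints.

Feasible sets respecting both limits:
- Q10+Q1+Q5+Q4: time 31, effort 35, value 98
- Q10+Q1+Q9+Q5: time 31, effort 32, value 96
- Q10+Q1+Q9+Q4: time 25, effort 34, value 94
- Q1+Q9+Q5+Q4+Q6: time 31, effort 41, value 93
Best: 98 marks.

98 marks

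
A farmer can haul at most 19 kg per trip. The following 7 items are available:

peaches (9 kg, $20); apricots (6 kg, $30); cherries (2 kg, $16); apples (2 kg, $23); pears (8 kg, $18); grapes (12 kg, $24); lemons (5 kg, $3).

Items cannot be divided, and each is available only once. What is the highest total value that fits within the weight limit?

$89

Check high-value combinations within 19 kg:
- peaches+apricots+cherries+apples: weight 9+6+2+2=19, value 20+30+16+23=89
- apricots+cherries+apples+pears: weight 6+2+2+8=18, value 30+16+23+18=87
- peaches+apricots+apples: weight 9+6+2=17, value 20+30+23=73
Best: $89.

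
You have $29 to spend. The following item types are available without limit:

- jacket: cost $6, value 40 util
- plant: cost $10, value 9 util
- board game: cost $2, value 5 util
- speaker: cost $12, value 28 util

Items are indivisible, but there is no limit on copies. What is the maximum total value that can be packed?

Best value-per-unit is jacket at 40/6; filling with it alone gives 4×40 = 160.
Optimal mix: 4×jacket + 2×board game → cost 28, value 170.

170 util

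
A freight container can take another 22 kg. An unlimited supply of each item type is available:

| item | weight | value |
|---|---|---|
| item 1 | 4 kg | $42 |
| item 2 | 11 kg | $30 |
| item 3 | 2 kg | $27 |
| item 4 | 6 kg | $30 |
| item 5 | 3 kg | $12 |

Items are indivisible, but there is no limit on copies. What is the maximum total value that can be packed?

$297

Best value-per-unit is item 3 at 27/2, and filling with it alone uses weight 11×2=22. No mix of the others beats 11×27 = 297.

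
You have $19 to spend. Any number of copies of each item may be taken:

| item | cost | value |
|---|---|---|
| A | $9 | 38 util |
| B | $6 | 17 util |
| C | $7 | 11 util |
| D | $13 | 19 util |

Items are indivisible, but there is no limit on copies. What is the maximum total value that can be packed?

Best value-per-unit is A at 38/9, and filling with it alone uses cost 2×9=18. No mix of the others beats 2×38 = 76.

76 util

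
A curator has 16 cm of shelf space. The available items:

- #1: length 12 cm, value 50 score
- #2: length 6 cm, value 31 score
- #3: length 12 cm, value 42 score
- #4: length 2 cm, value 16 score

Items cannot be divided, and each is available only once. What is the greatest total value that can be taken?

66 score

Check high-value combinations within 16 cm:
- #1+#4: length 12+2=14, value 50+16=66
- #3+#4: length 12+2=14, value 42+16=58
- #1: length 12, value 50
Best: 66 score.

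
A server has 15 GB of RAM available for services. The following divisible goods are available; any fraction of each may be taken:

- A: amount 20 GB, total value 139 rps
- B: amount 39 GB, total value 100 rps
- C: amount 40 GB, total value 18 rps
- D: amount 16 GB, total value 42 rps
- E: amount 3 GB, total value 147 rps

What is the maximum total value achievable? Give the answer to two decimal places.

Take in order of value per unit:
- E (147/3 per unit): all 3 → value 147, running total 147.00
- A (139/20 per unit): 12 of 20 → value 12×139/20 = 83.4000, running total 230.40
Total 230.40.

230.40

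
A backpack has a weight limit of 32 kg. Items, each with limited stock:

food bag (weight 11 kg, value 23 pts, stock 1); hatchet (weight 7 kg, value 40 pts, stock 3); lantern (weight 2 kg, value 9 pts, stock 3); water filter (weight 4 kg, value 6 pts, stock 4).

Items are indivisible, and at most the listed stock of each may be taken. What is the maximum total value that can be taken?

153 pts

Top feasible selections:
- 3×hatchet + 3×lantern + 1×water filter: weight 31, value 153
- 3×hatchet + 3×lantern: weight 27, value 147
Best: 153 pts.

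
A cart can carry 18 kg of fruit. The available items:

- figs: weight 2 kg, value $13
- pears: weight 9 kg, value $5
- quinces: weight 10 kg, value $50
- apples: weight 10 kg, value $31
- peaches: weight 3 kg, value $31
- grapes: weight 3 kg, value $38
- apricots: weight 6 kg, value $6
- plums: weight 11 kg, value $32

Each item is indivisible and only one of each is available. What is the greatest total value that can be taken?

$132

Check high-value combinations within 18 kg:
- figs+quinces+peaches+grapes: weight 2+10+3+3=18, value 13+50+31+38=132
- quinces+peaches+grapes: weight 10+3+3=16, value 50+31+38=119
- figs+apples+peaches+grapes: weight 2+10+3+3=18, value 13+31+31+38=113
Best: $132.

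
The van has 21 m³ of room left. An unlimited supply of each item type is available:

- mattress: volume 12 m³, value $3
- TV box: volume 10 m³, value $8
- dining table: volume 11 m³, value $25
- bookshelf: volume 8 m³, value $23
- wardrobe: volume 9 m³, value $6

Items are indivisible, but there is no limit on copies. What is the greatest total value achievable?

$48

Best value-per-unit is bookshelf at 23/8; filling with it alone gives 2×23 = 46.
Optimal mix: 1×dining table + 1×bookshelf → volume 19, value 48.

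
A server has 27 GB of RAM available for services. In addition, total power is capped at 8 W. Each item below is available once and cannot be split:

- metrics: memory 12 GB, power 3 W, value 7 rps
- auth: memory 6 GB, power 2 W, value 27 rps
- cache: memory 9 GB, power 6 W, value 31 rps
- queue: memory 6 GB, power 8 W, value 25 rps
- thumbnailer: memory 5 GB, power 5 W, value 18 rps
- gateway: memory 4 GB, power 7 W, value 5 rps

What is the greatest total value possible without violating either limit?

Feasible sets respecting both limits:
- auth+cache: memory 15, power 8, value 58
- auth+thumbnailer: memory 11, power 7, value 45
- metrics+auth: memory 18, power 5, value 34
Best: 58 rps.

58 rps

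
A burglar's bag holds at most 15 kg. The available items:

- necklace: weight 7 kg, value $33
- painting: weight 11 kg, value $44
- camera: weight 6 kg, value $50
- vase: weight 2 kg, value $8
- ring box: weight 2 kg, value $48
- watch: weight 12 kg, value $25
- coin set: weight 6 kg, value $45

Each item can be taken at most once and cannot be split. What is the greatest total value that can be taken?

$143

Check high-value combinations within 15 kg:
- camera+ring box+coin set: weight 6+2+6=14, value 50+48+45=143
- necklace+camera+ring box: weight 7+6+2=15, value 33+50+48=131
- necklace+ring box+coin set: weight 7+2+6=15, value 33+48+45=126
- camera+vase+ring box: weight 6+2+2=10, value 50+8+48=106
- camera+vase+coin set: weight 6+2+6=14, value 50+8+45=103
Best: $143.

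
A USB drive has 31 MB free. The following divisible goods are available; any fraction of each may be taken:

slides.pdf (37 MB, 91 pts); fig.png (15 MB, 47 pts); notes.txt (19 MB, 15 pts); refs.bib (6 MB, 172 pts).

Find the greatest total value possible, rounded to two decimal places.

243.59

Take in order of value per unit:
- refs.bib (172/6 per unit): all 6 → value 172, running total 172.00
- fig.png (47/15 per unit): all 15 → value 47, running total 219.00
- slides.pdf (91/37 per unit): 10 of 37 → value 10×91/37 = 24.5946, running total 243.59
Total 243.59.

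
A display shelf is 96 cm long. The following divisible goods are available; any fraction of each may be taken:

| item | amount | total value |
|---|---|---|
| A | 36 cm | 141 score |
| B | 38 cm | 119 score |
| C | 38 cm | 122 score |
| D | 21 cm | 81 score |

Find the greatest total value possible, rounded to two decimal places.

Take in order of value per unit:
- A (141/36 per unit): all 36 → value 141, running total 141.00
- D (81/21 per unit): all 21 → value 81, running total 222.00
- C (122/38 per unit): all 38 → value 122, running total 344.00
- B (119/38 per unit): 1 of 38 → value 1×119/38 = 3.1316, running total 347.13
Total 347.13.

347.13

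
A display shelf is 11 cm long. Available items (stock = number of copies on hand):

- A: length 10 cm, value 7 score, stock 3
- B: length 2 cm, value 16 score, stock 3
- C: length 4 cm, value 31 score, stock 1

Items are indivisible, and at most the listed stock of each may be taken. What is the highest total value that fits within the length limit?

Top feasible selections:
- 3×B + 1×C: length 10, value 79
- 2×B + 1×C: length 8, value 63
Best: 79 score.

79 score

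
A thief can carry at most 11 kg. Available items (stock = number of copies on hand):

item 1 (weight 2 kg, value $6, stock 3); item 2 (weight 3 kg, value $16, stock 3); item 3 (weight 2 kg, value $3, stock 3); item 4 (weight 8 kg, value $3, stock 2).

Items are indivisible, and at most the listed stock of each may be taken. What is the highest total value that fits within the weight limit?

Top feasible selections:
- 1×item 1 + 3×item 2: weight 11, value 54
- 3×item 2 + 1×item 3: weight 11, value 51
- 3×item 2: weight 9, value 48
- 2×item 1 + 2×item 2: weight 10, value 44
Best: $54.

$54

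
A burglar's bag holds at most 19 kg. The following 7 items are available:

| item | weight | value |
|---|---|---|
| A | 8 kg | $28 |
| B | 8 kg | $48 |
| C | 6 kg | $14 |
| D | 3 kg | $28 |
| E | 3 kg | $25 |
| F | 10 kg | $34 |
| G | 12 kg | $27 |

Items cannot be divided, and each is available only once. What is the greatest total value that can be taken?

Check high-value combinations within 19 kg:
- A+B+D: weight 8+8+3=19, value 28+48+28=104
- B+D+E: weight 8+3+3=14, value 48+28+25=101
- A+B+E: weight 8+8+3=19, value 28+48+25=101
- B+C+D: weight 8+6+3=17, value 48+14+28=90
- D+E+F: weight 3+3+10=16, value 28+25+34=87
Best: $104.

$104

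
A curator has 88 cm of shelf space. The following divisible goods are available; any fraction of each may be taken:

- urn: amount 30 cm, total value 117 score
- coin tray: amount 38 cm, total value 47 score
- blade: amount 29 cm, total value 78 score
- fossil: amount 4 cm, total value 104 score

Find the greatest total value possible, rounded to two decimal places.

329.92

Take in order of value per unit:
- fossil (104/4 per unit): all 4 → value 104, running total 104.00
- urn (117/30 per unit): all 30 → value 117, running total 221.00
- blade (78/29 per unit): all 29 → value 78, running total 299.00
- coin tray (47/38 per unit): 25 of 38 → value 25×47/38 = 30.9211, running total 329.92
Total 329.92.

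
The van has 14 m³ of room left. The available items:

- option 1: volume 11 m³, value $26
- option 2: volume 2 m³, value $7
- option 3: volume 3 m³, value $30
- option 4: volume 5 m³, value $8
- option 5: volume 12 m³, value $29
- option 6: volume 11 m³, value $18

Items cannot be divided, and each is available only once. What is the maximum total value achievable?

Check high-value combinations within 14 m³:
- option 1+option 3: volume 11+3=14, value 26+30=56
- option 3+option 6: volume 3+11=14, value 30+18=48
- option 2+option 3+option 4: volume 2+3+5=10, value 7+30+8=45
- option 3+option 4: volume 3+5=8, value 30+8=38
- option 2+option 3: volume 2+3=5, value 7+30=37
Best: $56.

$56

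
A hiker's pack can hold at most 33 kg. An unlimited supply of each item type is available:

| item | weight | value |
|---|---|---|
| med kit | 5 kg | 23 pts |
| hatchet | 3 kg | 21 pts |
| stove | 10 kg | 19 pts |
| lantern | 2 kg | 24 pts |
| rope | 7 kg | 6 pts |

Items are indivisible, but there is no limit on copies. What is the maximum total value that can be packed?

Best value-per-unit is lantern at 24/2, and filling with it alone uses weight 16×2=32. No mix of the others beats 16×24 = 384.

384 pts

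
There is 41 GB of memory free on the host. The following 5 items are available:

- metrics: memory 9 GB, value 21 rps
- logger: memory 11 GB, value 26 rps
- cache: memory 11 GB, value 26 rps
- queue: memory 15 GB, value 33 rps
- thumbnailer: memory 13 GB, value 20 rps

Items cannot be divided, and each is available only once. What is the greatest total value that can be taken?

85 rps

Check high-value combinations within 41 GB:
- logger+cache+queue: memory 11+11+15=37, value 26+26+33=85
- metrics+logger+queue: memory 9+11+15=35, value 21+26+33=80
- metrics+cache+queue: memory 9+11+15=35, value 21+26+33=80
- logger+queue+thumbnailer: memory 11+15+13=39, value 26+33+20=79
Best: 85 rps.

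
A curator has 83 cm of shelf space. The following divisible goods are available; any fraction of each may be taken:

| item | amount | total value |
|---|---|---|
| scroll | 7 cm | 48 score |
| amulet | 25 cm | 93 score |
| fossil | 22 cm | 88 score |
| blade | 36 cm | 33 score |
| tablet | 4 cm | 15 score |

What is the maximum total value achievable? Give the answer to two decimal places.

266.92

Take in order of value per unit:
- scroll (48/7 per unit): all 7 → value 48, running total 48.00
- fossil (88/22 per unit): all 22 → value 88, running total 136.00
- tablet (15/4 per unit): all 4 → value 15, running total 151.00
- amulet (93/25 per unit): all 25 → value 93, running total 244.00
- blade (33/36 per unit): 25 of 36 → value 25×33/36 = 22.9167, running total 266.92
Total 266.92.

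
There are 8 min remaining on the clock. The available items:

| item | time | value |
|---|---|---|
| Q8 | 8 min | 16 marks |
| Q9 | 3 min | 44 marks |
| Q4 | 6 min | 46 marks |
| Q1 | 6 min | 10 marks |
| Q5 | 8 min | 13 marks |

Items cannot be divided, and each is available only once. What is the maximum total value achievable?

Check high-value combinations within 8 min:
- Q4: time 6, value 46
- Q9: time 3, value 44
- Q8: time 8, value 16
- Q5: time 8, value 13
Best: 46 marks.

46 marks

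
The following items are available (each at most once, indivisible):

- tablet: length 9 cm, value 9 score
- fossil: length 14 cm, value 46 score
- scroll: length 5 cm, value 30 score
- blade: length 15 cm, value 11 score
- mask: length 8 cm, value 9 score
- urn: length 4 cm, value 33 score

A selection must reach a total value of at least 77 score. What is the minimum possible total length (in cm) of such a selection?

18

Subsets with value ≥ 77, sorted by total length:
- fossil+urn: length 18, value 79
- fossil+scroll+urn: length 23, value 109
- fossil+mask+urn: length 26, value 88
- tablet+scroll+mask+urn: length 26, value 81
Minimum length: 18 cm.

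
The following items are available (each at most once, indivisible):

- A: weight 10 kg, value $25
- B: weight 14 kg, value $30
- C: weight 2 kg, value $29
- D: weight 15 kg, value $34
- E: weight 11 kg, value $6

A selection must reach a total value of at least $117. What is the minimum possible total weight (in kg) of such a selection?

Subsets with value ≥ 117, sorted by total weight:
- A+B+C+D: weight 41, value 118
- A+B+C+D+E: weight 52, value 124
Minimum weight: 41 kg.

41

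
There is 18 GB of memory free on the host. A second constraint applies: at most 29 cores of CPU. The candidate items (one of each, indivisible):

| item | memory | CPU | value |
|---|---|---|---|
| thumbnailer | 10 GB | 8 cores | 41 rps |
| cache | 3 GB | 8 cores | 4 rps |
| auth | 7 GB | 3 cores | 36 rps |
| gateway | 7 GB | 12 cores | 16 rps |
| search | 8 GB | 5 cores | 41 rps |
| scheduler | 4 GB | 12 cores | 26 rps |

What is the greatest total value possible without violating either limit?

82 rps

Feasible sets respecting both limits:
- thumbnailer+search: memory 18, CPU 13, value 82
- cache+auth+search: memory 18, CPU 16, value 81
- auth+gateway+scheduler: memory 18, CPU 27, value 78
Best: 82 rps.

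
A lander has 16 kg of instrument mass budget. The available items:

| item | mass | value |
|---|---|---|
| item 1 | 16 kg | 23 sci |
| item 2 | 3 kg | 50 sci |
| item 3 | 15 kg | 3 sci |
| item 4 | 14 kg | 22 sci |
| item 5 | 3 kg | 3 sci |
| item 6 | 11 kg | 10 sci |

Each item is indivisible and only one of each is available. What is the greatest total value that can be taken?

60 sci

Check high-value combinations within 16 kg:
- item 2+item 6: mass 3+11=14, value 50+10=60
- item 2+item 5: mass 3+3=6, value 50+3=53
- item 2: mass 3, value 50
- item 1: mass 16, value 23
- item 4: mass 14, value 22
Best: 60 sci.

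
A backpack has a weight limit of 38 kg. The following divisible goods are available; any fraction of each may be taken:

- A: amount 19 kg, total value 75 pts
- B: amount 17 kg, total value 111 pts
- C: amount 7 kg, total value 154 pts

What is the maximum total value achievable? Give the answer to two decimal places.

Take in order of value per unit:
- C (154/7 per unit): all 7 → value 154, running total 154.00
- B (111/17 per unit): all 17 → value 111, running total 265.00
- A (75/19 per unit): 14 of 19 → value 14×75/19 = 55.2632, running total 320.26
Total 320.26.

320.26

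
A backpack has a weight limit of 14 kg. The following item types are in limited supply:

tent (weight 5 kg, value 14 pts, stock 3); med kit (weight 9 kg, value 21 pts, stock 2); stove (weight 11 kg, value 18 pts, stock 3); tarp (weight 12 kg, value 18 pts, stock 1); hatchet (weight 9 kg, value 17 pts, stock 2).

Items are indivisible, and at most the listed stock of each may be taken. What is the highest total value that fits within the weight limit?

35 pts

Top feasible selections:
- 1×tent + 1×med kit: weight 14, value 35
- 1×tent + 1×hatchet: weight 14, value 31
Best: 35 pts.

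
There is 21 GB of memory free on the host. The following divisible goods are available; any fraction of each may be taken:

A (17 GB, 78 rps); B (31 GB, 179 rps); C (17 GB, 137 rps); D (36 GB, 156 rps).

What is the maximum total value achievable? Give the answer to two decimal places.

160.10

Take in order of value per unit:
- C (137/17 per unit): all 17 → value 137, running total 137.00
- B (179/31 per unit): 4 of 31 → value 4×179/31 = 23.0968, running total 160.10
Total 160.10.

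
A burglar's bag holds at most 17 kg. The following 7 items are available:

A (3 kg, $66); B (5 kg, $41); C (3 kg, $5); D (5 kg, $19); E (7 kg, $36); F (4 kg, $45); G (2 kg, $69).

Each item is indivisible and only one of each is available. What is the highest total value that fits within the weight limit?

$226

Check high-value combinations within 17 kg:
- A+B+C+F+G: weight 3+5+3+4+2=17, value 66+41+5+45+69=226
- A+B+F+G: weight 3+5+4+2=14, value 66+41+45+69=221
- A+E+F+G: weight 3+7+4+2=16, value 66+36+45+69=216
- A+B+E+G: weight 3+5+7+2=17, value 66+41+36+69=212
- A+C+D+F+G: weight 3+3+5+4+2=17, value 66+5+19+45+69=204
Best: $226.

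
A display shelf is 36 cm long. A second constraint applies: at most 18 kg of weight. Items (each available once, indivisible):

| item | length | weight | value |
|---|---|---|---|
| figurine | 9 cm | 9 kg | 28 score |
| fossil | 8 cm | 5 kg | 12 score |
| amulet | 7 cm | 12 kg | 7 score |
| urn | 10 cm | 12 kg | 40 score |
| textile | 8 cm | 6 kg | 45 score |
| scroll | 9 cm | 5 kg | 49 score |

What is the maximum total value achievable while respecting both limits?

Feasible sets respecting both limits:
- fossil+textile+scroll: length 25, weight 16, value 106
- textile+scroll: length 17, weight 11, value 94
- urn+scroll: length 19, weight 17, value 89
Best: 106 score.

106 score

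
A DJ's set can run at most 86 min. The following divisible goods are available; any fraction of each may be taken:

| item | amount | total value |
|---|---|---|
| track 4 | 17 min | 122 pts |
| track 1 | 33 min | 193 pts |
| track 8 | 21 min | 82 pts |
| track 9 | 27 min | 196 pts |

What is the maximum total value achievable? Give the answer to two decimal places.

Take in order of value per unit:
- track 9 (196/27 per unit): all 27 → value 196, running total 196.00
- track 4 (122/17 per unit): all 17 → value 122, running total 318.00
- track 1 (193/33 per unit): all 33 → value 193, running total 511.00
- track 8 (82/21 per unit): 9 of 21 → value 9×82/21 = 35.1429, running total 546.14
Total 546.14.

546.14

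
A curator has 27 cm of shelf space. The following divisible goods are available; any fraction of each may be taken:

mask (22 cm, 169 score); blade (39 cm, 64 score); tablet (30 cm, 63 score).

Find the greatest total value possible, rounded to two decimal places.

179.50

Take in order of value per unit:
- mask (169/22 per unit): all 22 → value 169, running total 169.00
- tablet (63/30 per unit): 5 of 30 → value 5×63/30 = 10.5000, running total 179.50
Total 179.50.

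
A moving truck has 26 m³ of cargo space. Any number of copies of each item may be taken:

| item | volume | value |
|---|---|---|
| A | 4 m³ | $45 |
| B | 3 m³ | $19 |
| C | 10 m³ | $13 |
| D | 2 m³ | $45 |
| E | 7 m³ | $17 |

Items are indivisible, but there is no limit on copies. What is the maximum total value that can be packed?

Best value-per-unit is D at 45/2, and filling with it alone uses volume 13×2=26. No mix of the others beats 13×45 = 585.

$585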